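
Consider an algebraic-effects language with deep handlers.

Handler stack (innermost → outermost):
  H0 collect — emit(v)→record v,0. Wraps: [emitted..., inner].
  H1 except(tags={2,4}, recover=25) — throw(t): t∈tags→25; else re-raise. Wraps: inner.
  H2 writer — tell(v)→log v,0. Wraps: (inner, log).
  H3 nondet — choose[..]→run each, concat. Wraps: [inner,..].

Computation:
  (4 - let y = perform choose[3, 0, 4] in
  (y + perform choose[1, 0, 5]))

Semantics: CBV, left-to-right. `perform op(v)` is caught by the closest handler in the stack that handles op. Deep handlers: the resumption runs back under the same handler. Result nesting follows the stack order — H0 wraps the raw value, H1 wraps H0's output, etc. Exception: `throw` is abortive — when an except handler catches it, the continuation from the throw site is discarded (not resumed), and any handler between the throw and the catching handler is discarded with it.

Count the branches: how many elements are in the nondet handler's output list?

Working:
choose[3, 0, 4] @ H3
  branch[0] choose=3:
    choose[1, 0, 5] @ H3
      branch[0] choose=1:
        H0 returns [0]
        H1 returns [0]
        H2 returns ([0], ())
        H3 returns [([0], ())]
      branch[1] choose=0:
        H0 returns [1]
        H1 returns [1]
        H2 returns ([1], ())
        H3 returns [([1], ())]
      branch[2] choose=5:
        H0 returns [-4]
        H1 returns [-4]
        H2 returns ([-4], ())
        H3 returns [([-4], ())]
  branch[1] choose=0:
    choose[1, 0, 5] @ H3
      branch[0] choose=1:
        H0 returns [3]
        H1 returns [3]
        H2 returns ([3], ())
        H3 returns [([3], ())]
      branch[1] choose=0:
        H0 returns [4]
        H1 returns [4]
        H2 returns ([4], ())
        H3 returns [([4], ())]
      branch[2] choose=5:
        H0 returns [-1]
        H1 returns [-1]
        H2 returns ([-1], ())
        H3 returns [([-1], ())]
  branch[2] choose=4:
    choose[1, 0, 5] @ H3
      branch[0] choose=1:
        H0 returns [-1]
        H1 returns [-1]
        H2 returns ([-1], ())
        H3 returns [([-1], ())]
      branch[1] choose=0:
        H0 returns [0]
        H1 returns [0]
        H2 returns ([0], ())
        H3 returns [([0], ())]
      branch[2] choose=5:
        H0 returns [-5]
        H1 returns [-5]
        H2 returns ([-5], ())
        H3 returns [([-5], ())]
= [([0], ()), ([1], ()), ([-4], ()), ([3], ()), ([4], ()), ([-1], ()), ([-1], ()), ([0], ()), ([-5], ())]

Answer: 9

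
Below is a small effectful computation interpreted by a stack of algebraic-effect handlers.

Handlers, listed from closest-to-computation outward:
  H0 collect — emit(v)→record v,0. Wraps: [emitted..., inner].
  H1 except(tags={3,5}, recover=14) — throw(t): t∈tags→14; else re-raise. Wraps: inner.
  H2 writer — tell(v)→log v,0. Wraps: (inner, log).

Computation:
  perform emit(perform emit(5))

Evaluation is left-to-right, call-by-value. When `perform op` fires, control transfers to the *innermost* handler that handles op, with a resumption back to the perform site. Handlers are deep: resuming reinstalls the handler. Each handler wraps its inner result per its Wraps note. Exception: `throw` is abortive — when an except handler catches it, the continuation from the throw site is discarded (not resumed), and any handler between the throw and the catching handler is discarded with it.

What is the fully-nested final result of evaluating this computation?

Answer: ([5, 0, 0], ())

Step-by-step:
emit(5) @ H0 ⇒ out+=5
emit(0) @ H0 ⇒ out+=0
H0 returns [5, 0, 0]
H1 returns [5, 0, 0]
H2 returns ([5, 0, 0], ())
= ([5, 0, 0], ())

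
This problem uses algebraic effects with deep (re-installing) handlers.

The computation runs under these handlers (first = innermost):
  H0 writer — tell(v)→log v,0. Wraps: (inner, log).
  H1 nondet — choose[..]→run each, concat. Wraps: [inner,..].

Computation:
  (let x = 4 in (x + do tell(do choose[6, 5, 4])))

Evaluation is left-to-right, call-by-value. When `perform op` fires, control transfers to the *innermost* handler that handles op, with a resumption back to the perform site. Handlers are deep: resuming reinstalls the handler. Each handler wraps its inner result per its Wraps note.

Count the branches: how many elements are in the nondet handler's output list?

Answer: 3

Evaluation trace:
choose[6, 5, 4] @ H1
  branch[0] choose=6:
    tell(6) @ H0 ⇒ log+=6
    H0 returns (4, (6))
    H1 returns [(4, (6))]
  branch[1] choose=5:
    tell(5) @ H0 ⇒ log+=5
    H0 returns (4, (5))
    H1 returns [(4, (5))]
  branch[2] choose=4:
    tell(4) @ H0 ⇒ log+=4
    H0 returns (4, (4))
    H1 returns [(4, (4))]
= [(4, (6)), (4, (5)), (4, (4))]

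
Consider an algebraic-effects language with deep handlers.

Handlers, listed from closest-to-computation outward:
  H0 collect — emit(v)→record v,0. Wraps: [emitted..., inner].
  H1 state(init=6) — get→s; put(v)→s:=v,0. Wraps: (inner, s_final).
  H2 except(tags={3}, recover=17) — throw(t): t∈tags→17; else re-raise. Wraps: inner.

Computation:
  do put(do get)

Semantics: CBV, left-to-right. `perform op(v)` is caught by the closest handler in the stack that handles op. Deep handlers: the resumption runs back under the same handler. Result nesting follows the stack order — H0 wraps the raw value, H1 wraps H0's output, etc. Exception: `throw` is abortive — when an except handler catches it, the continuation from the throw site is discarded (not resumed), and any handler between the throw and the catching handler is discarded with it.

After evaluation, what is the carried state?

Answer: 6

Working:
get @ H1 ⇒ 6
put(6) @ H1 ⇒ s:=6
H0 returns [0]
H1 returns ([0], 6)
H2 returns ([0], 6)
= ([0], 6)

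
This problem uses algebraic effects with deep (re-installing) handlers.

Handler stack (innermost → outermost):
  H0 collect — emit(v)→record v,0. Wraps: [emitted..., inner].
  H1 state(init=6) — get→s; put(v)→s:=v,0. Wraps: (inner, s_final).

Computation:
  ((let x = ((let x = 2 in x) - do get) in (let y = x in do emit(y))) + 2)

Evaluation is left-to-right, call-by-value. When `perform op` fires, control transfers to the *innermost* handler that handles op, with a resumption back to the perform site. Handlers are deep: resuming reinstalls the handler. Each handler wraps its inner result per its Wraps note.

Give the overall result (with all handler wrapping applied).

Evaluation trace:
get @ H1 ⇒ 6
emit(-4) @ H0 ⇒ out+=-4
H0 returns [-4, 2]
H1 returns ([-4, 2], 6)
= ([-4, 2], 6)

Answer: ([-4, 2], 6)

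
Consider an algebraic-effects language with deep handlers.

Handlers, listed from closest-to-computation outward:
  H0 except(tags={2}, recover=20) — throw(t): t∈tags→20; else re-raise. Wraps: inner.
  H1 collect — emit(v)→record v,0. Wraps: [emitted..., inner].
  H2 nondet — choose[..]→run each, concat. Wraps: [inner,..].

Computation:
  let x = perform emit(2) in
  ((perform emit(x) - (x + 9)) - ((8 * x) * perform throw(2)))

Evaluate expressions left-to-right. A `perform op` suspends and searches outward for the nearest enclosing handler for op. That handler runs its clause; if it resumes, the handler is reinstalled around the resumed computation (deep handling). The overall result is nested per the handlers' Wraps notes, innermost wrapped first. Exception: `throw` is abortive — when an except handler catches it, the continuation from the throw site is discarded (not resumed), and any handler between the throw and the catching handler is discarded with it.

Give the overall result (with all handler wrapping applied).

Answer: [[2, 0, 20]]

Working:
emit(2) @ H1 ⇒ out+=2
emit(0) @ H1 ⇒ out+=0
throw(2) @ H0 caught ⇒ 20
H1 returns [2, 0, 20]
H2 returns [[2, 0, 20]]
= [[2, 0, 20]]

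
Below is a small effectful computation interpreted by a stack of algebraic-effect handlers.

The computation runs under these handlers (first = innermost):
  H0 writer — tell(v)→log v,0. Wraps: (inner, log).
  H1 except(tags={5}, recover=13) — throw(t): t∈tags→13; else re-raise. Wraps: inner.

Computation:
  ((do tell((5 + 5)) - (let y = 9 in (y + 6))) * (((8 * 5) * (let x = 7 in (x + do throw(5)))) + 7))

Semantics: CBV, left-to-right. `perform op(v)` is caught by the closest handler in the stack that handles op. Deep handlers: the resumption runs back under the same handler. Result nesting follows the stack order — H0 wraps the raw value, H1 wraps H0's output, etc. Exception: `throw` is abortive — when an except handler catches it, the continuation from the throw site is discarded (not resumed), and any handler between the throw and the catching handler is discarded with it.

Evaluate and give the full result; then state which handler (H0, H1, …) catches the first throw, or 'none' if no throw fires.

Answer: 13 ; first throw caught by: H1

Working:
tell(10) @ H0 ⇒ log+=10
throw(5) @ H1 caught ⇒ 13
= 13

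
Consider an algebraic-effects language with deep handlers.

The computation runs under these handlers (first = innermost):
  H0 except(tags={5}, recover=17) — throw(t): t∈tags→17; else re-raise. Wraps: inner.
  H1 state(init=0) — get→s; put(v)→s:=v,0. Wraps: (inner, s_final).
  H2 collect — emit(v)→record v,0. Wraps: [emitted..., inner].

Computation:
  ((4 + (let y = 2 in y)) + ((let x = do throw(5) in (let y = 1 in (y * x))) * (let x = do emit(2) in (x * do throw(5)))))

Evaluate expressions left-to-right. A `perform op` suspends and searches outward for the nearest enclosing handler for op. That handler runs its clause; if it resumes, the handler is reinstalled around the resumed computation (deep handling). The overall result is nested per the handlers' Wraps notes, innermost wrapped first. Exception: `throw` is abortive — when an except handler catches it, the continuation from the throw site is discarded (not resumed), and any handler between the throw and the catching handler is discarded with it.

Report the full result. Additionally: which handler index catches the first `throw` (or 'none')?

Step-by-step:
throw(5) @ H0 caught ⇒ 17
H1 returns (17, 0)
H2 returns [(17, 0)]
= [(17, 0)]

Answer: [(17, 0)] ; first throw caught by: H0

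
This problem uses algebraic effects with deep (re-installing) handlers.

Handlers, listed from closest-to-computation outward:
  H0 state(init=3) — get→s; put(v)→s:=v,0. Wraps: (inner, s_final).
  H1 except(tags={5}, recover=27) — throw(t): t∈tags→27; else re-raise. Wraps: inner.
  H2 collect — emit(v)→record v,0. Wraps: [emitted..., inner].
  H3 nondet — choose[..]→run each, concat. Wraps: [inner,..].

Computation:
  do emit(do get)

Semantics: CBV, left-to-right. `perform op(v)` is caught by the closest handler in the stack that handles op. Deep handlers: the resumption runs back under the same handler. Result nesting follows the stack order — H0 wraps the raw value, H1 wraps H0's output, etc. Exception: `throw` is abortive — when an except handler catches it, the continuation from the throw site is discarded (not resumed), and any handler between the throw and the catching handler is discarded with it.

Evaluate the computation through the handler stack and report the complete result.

Evaluation trace:
get @ H0 ⇒ 3
emit(3) @ H2 ⇒ out+=3
H0 returns (0, 3)
H1 returns (0, 3)
H2 returns [3, (0, 3)]
H3 returns [[3, (0, 3)]]
= [[3, (0, 3)]]

Answer: [[3, (0, 3)]]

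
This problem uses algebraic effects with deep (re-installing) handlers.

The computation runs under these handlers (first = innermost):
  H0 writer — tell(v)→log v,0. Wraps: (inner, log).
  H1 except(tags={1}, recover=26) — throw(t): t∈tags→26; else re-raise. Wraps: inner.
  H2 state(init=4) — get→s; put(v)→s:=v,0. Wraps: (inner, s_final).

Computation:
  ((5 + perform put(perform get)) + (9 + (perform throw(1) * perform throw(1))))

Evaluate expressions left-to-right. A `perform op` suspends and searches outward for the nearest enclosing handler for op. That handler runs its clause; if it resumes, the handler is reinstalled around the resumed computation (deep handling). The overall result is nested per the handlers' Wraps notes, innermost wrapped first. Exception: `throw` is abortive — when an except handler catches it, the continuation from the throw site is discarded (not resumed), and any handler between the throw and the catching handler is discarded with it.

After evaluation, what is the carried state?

Evaluation trace:
get @ H2 ⇒ 4
put(4) @ H2 ⇒ s:=4
throw(1) @ H1 caught ⇒ 26
H2 returns (26, 4)
= (26, 4)

Answer: 4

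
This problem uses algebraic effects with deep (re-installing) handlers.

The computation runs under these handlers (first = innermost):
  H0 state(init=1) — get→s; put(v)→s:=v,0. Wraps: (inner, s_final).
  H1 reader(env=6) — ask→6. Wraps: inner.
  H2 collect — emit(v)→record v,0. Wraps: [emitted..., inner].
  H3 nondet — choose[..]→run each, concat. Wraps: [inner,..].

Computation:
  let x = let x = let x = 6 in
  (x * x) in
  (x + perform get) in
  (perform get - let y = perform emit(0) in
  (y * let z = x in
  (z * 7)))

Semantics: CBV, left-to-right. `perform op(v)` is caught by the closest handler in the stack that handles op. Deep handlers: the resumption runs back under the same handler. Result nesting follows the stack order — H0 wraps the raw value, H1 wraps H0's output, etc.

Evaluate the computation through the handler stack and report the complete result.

Evaluation trace:
get @ H0 ⇒ 1
get @ H0 ⇒ 1
emit(0) @ H2 ⇒ out+=0
H0 returns (1, 1)
H1 returns (1, 1)
H2 returns [0, (1, 1)]
H3 returns [[0, (1, 1)]]
= [[0, (1, 1)]]

Answer: [[0, (1, 1)]]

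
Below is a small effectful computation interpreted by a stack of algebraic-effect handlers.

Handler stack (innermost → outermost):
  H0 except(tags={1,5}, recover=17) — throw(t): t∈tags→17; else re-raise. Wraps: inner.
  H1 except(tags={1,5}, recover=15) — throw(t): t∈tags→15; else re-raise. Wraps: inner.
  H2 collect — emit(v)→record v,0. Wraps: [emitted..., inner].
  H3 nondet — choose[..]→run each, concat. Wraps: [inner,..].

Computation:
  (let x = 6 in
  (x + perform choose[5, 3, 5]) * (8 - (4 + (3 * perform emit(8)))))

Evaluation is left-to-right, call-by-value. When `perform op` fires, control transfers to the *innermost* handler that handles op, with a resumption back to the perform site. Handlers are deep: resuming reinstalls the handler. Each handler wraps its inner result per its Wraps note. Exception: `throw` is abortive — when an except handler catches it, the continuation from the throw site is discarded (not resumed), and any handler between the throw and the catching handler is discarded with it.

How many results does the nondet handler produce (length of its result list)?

Evaluation trace:
choose[5, 3, 5] @ H3
  branch[0] choose=5:
    emit(8) @ H2 ⇒ out+=8
    H0 returns 44
    H1 returns 44
    H2 returns [8, 44]
    H3 returns [[8, 44]]
  branch[1] choose=3:
    emit(8) @ H2 ⇒ out+=8
    H0 returns 36
    H1 returns 36
    H2 returns [8, 36]
    H3 returns [[8, 36]]
  branch[2] choose=5:
    emit(8) @ H2 ⇒ out+=8
    H0 returns 44
    H1 returns 44
    H2 returns [8, 44]
    H3 returns [[8, 44]]
= [[8, 44], [8, 36], [8, 44]]

Answer: 3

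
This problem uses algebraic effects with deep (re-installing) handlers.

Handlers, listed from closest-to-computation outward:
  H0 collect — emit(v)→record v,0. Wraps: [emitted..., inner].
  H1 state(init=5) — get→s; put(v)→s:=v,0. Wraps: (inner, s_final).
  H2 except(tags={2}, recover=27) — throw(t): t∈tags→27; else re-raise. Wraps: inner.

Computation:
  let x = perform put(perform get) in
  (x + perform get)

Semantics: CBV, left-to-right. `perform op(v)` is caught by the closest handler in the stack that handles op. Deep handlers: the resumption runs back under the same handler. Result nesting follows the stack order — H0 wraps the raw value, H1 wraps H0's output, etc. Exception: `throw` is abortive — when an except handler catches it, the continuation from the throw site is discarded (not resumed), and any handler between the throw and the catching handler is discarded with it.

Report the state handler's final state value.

Working:
get @ H1 ⇒ 5
put(5) @ H1 ⇒ s:=5
get @ H1 ⇒ 5
H0 returns [5]
H1 returns ([5], 5)
H2 returns ([5], 5)
= ([5], 5)

Answer: 5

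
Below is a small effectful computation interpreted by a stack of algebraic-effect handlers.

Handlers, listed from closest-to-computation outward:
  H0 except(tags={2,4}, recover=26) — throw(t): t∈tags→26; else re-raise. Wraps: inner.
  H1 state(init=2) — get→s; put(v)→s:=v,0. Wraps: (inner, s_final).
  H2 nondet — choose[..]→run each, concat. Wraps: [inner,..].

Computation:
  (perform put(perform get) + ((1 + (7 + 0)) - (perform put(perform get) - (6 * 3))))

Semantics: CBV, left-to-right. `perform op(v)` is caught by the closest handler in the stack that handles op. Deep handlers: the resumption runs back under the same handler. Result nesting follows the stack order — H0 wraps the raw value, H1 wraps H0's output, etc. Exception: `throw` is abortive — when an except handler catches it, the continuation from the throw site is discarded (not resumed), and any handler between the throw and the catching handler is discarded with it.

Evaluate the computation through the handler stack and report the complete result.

Evaluation trace:
get @ H1 ⇒ 2
put(2) @ H1 ⇒ s:=2
get @ H1 ⇒ 2
put(2) @ H1 ⇒ s:=2
H0 returns 26
H1 returns (26, 2)
H2 returns [(26, 2)]
= [(26, 2)]

Answer: [(26, 2)]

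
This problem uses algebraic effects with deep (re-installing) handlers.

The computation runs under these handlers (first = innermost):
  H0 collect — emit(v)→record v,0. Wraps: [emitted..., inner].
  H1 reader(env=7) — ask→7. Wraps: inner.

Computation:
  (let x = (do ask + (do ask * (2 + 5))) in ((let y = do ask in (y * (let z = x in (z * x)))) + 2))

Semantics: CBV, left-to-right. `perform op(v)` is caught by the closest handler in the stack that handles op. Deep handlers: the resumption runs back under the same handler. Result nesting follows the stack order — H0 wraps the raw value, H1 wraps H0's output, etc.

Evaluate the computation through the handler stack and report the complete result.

Evaluation trace:
ask @ H1 ⇒ 7
ask @ H1 ⇒ 7
ask @ H1 ⇒ 7
H0 returns [21954]
H1 returns [21954]
= [21954]

Answer: [21954]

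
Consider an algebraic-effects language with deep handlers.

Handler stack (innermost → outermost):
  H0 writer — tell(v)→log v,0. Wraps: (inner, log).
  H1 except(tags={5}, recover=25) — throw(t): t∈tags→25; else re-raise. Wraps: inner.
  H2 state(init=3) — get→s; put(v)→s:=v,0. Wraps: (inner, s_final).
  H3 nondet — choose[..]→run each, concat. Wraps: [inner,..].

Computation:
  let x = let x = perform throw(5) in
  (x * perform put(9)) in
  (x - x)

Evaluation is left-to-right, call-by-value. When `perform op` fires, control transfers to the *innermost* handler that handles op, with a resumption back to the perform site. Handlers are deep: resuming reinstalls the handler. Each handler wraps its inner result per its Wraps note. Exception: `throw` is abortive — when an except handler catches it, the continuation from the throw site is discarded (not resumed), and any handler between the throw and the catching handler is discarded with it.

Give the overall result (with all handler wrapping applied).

Working:
throw(5) @ H1 caught ⇒ 25
H2 returns (25, 3)
H3 returns [(25, 3)]
= [(25, 3)]

Answer: [(25, 3)]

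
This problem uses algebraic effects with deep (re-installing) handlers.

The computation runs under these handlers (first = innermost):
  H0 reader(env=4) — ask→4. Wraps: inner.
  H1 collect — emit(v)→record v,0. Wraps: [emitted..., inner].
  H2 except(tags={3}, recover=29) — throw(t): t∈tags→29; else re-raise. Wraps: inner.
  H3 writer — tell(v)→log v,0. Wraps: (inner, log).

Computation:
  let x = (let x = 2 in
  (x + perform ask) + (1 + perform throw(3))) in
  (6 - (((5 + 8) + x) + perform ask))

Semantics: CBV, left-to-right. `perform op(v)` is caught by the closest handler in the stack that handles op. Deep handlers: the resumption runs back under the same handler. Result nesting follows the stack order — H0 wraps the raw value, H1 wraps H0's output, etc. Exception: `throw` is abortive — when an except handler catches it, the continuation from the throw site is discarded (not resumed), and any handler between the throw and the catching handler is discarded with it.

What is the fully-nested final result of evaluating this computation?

Working:
ask @ H0 ⇒ 4
throw(3) @ H2 caught ⇒ 29
H3 returns (29, ())
= (29, ())

Answer: (29, ())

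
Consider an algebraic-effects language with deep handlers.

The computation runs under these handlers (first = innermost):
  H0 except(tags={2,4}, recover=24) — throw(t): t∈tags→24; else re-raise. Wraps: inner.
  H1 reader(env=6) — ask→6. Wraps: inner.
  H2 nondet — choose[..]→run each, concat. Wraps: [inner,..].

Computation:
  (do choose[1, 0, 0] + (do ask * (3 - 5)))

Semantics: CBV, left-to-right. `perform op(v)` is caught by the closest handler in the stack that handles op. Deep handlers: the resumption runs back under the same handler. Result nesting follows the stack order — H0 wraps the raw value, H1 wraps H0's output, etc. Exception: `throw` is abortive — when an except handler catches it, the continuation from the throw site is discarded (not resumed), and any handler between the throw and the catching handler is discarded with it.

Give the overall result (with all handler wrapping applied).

Step-by-step:
choose[1, 0, 0] @ H2
  branch[0] choose=1:
    ask @ H1 ⇒ 6
    H0 returns -11
    H1 returns -11
    H2 returns [-11]
  branch[1] choose=0:
    ask @ H1 ⇒ 6
    H0 returns -12
    H1 returns -12
    H2 returns [-12]
  branch[2] choose=0:
    ask @ H1 ⇒ 6
    H0 returns -12
    H1 returns -12
    H2 returns [-12]
= [-11, -12, -12]

Answer: [-11, -12, -12]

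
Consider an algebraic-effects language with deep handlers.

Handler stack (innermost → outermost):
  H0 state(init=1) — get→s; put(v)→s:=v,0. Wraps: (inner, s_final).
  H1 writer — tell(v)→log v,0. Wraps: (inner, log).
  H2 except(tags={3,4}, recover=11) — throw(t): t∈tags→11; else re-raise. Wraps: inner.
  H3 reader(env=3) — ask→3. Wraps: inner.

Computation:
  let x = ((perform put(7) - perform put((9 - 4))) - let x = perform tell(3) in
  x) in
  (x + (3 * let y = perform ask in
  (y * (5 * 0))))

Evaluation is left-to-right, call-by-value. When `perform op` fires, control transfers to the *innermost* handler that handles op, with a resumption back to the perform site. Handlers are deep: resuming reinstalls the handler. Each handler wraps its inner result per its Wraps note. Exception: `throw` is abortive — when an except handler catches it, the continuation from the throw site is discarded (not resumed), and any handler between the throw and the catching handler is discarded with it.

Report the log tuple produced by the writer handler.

Answer: (3)

Working:
put(7) @ H0 ⇒ s:=7
put(5) @ H0 ⇒ s:=5
tell(3) @ H1 ⇒ log+=3
ask @ H3 ⇒ 3
H0 returns (0, 5)
H1 returns ((0, 5), (3))
H2 returns ((0, 5), (3))
H3 returns ((0, 5), (3))
= ((0, 5), (3))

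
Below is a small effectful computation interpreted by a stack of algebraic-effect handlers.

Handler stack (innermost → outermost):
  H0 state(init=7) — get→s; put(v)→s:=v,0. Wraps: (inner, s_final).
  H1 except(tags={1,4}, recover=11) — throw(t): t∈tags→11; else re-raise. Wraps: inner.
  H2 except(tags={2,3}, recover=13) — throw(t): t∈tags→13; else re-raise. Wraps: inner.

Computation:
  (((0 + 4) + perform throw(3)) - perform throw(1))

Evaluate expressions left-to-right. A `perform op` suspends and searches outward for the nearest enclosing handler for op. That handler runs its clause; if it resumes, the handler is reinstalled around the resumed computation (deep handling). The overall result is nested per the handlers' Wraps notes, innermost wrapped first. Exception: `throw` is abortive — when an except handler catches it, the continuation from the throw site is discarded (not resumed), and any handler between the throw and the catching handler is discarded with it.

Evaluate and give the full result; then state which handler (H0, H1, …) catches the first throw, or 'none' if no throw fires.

Answer: 13 ; first throw caught by: H2

Working:
throw(3) @ H1 re-raised
throw(3) @ H2 caught ⇒ 13
= 13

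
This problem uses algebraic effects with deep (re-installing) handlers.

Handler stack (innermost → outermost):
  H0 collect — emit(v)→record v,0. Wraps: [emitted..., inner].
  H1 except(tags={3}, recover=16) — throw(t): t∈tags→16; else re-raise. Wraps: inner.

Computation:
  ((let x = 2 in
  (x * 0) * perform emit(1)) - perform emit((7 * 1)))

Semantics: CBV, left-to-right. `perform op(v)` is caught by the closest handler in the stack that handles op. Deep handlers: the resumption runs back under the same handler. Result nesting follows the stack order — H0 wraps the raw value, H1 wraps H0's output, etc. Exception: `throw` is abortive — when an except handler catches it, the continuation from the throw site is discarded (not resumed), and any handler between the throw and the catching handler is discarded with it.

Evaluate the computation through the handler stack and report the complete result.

Answer: [1, 7, 0]

Evaluation trace:
emit(1) @ H0 ⇒ out+=1
emit(7) @ H0 ⇒ out+=7
H0 returns [1, 7, 0]
H1 returns [1, 7, 0]
= [1, 7, 0]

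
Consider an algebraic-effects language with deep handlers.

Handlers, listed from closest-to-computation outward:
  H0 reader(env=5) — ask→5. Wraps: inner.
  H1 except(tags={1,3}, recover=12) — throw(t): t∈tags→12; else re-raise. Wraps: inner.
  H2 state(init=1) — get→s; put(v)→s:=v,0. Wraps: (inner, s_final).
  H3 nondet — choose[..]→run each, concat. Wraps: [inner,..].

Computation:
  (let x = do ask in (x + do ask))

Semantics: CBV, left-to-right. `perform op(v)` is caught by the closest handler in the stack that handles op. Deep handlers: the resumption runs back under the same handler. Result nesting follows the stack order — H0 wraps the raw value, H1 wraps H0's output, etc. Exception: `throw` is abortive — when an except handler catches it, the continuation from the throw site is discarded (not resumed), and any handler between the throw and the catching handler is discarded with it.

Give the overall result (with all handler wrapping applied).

Answer: [(10, 1)]

Step-by-step:
ask @ H0 ⇒ 5
ask @ H0 ⇒ 5
H0 returns 10
H1 returns 10
H2 returns (10, 1)
H3 returns [(10, 1)]
= [(10, 1)]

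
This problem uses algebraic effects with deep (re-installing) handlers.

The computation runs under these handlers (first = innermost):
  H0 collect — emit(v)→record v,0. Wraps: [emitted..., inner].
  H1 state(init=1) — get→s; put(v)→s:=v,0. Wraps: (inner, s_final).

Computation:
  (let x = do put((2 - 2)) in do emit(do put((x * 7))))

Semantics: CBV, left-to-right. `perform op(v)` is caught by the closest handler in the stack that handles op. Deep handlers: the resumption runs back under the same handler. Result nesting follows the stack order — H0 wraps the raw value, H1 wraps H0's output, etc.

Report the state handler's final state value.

Answer: 0

Evaluation trace:
put(0) @ H1 ⇒ s:=0
put(0) @ H1 ⇒ s:=0
emit(0) @ H0 ⇒ out+=0
H0 returns [0, 0]
H1 returns ([0, 0], 0)
= ([0, 0], 0)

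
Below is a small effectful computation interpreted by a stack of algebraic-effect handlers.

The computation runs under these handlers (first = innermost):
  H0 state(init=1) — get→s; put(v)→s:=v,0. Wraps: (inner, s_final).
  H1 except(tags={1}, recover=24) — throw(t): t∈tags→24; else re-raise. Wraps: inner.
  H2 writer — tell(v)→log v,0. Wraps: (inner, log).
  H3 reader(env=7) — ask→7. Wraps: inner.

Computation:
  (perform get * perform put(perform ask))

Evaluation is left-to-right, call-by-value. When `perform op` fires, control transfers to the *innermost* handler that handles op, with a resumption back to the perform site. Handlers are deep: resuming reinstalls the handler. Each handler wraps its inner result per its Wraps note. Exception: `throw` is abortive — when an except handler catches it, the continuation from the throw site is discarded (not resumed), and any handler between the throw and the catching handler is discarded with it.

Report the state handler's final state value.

Answer: 7

Step-by-step:
get @ H0 ⇒ 1
ask @ H3 ⇒ 7
put(7) @ H0 ⇒ s:=7
H0 returns (0, 7)
H1 returns (0, 7)
H2 returns ((0, 7), ())
H3 returns ((0, 7), ())
= ((0, 7), ())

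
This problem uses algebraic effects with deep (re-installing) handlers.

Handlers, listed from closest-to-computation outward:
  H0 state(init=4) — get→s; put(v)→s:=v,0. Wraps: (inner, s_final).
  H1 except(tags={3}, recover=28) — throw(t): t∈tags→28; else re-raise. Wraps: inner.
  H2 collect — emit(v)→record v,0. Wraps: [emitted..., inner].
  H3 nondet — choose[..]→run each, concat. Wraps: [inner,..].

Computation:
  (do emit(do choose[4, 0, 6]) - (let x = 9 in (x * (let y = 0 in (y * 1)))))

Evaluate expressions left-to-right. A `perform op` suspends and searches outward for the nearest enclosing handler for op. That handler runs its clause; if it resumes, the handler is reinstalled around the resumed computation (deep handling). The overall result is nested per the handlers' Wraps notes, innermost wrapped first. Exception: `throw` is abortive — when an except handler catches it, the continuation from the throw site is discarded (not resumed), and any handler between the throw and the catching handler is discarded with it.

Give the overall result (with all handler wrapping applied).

Step-by-step:
choose[4, 0, 6] @ H3
  branch[0] choose=4:
    emit(4) @ H2 ⇒ out+=4
    H0 returns (0, 4)
    H1 returns (0, 4)
    H2 returns [4, (0, 4)]
    H3 returns [[4, (0, 4)]]
  branch[1] choose=0:
    emit(0) @ H2 ⇒ out+=0
    H0 returns (0, 4)
    H1 returns (0, 4)
    H2 returns [0, (0, 4)]
    H3 returns [[0, (0, 4)]]
  branch[2] choose=6:
    emit(6) @ H2 ⇒ out+=6
    H0 returns (0, 4)
    H1 returns (0, 4)
    H2 returns [6, (0, 4)]
    H3 returns [[6, (0, 4)]]
= [[4, (0, 4)], [0, (0, 4)], [6, (0, 4)]]

Answer: [[4, (0, 4)], [0, (0, 4)], [6, (0, 4)]]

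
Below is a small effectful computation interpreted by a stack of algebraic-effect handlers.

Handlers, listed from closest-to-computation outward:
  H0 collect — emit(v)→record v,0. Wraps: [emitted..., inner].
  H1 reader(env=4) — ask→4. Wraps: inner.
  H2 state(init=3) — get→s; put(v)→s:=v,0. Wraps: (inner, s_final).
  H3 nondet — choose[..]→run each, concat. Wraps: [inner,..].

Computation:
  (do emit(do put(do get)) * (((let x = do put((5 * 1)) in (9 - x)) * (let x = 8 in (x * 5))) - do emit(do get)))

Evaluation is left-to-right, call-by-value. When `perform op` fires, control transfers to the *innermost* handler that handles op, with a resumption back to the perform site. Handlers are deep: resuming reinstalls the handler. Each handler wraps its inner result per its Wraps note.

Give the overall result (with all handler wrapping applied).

Answer: [([0, 5, 0], 5)]

Step-by-step:
get @ H2 ⇒ 3
put(3) @ H2 ⇒ s:=3
emit(0) @ H0 ⇒ out+=0
put(5) @ H2 ⇒ s:=5
get @ H2 ⇒ 5
emit(5) @ H0 ⇒ out+=5
H0 returns [0, 5, 0]
H1 returns [0, 5, 0]
H2 returns ([0, 5, 0], 5)
H3 returns [([0, 5, 0], 5)]
= [([0, 5, 0], 5)]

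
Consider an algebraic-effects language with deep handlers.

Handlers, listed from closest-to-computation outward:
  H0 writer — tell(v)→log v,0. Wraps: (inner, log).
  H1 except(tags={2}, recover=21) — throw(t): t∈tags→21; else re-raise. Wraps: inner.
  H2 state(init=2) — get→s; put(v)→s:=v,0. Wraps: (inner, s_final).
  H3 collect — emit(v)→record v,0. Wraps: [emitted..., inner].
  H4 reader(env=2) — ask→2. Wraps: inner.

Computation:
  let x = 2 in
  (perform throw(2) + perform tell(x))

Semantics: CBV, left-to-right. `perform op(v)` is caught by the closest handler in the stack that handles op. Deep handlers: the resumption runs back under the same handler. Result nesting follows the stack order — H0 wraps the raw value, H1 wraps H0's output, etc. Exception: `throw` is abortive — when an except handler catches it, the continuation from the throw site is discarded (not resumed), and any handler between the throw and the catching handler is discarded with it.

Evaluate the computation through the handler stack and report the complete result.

Answer: [(21, 2)]

Evaluation trace:
throw(2) @ H1 caught ⇒ 21
H2 returns (21, 2)
H3 returns [(21, 2)]
H4 returns [(21, 2)]
= [(21, 2)]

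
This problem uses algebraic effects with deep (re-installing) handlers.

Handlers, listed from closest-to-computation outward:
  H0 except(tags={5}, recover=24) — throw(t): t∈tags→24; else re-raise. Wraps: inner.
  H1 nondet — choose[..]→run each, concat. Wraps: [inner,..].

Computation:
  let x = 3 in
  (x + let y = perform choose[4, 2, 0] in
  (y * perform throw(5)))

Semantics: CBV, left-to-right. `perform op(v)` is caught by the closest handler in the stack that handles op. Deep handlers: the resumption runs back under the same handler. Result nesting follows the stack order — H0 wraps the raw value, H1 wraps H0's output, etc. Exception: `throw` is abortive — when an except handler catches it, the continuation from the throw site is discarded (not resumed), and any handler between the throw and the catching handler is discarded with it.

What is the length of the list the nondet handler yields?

Step-by-step:
choose[4, 2, 0] @ H1
  branch[0] choose=4:
    throw(5) @ H0 caught ⇒ 24
    H1 returns [24]
  branch[1] choose=2:
    throw(5) @ H0 caught ⇒ 24
    H1 returns [24]
  branch[2] choose=0:
    throw(5) @ H0 caught ⇒ 24
    H1 returns [24]
= [24, 24, 24]

Answer: 3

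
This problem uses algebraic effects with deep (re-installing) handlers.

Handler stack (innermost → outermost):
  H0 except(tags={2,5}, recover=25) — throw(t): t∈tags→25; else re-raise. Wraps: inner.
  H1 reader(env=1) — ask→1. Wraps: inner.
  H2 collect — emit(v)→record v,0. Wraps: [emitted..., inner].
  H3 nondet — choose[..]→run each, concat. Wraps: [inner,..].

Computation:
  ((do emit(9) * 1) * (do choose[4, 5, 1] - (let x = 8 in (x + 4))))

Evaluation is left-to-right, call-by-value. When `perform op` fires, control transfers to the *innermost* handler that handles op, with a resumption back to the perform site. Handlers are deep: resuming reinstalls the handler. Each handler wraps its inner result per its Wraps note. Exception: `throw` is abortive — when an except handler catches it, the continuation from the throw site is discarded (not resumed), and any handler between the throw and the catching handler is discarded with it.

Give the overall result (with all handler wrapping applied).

Working:
emit(9) @ H2 ⇒ out+=9
choose[4, 5, 1] @ H3
  branch[0] choose=4:
    H0 returns 0
    H1 returns 0
    H2 returns [9, 0]
    H3 returns [[9, 0]]
  branch[1] choose=5:
    H0 returns 0
    H1 returns 0
    H2 returns [9, 0]
    H3 returns [[9, 0]]
  branch[2] choose=1:
    H0 returns 0
    H1 returns 0
    H2 returns [9, 0]
    H3 returns [[9, 0]]
= [[9, 0], [9, 0], [9, 0]]

Answer: [[9, 0], [9, 0], [9, 0]]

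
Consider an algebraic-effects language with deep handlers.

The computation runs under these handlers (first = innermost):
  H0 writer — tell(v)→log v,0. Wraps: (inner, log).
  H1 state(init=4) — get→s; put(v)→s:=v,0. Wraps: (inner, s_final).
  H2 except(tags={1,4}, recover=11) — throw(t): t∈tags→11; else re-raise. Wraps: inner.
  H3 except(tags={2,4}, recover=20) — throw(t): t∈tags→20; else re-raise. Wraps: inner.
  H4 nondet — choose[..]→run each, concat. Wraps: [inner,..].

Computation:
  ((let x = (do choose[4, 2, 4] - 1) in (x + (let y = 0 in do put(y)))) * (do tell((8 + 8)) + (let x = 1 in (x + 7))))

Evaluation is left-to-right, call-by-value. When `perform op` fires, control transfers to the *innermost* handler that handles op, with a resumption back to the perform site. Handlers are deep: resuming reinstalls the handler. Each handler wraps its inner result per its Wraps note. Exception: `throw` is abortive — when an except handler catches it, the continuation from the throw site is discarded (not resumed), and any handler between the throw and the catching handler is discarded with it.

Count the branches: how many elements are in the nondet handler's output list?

Answer: 3

Step-by-step:
choose[4, 2, 4] @ H4
  branch[0] choose=4:
    put(0) @ H1 ⇒ s:=0
    tell(16) @ H0 ⇒ log+=16
    H0 returns (24, (16))
    H1 returns ((24, (16)), 0)
    H2 returns ((24, (16)), 0)
    H3 returns ((24, (16)), 0)
    H4 returns [((24, (16)), 0)]
  branch[1] choose=2:
    put(0) @ H1 ⇒ s:=0
    tell(16) @ H0 ⇒ log+=16
    H0 returns (8, (16))
    H1 returns ((8, (16)), 0)
    H2 returns ((8, (16)), 0)
    H3 returns ((8, (16)), 0)
    H4 returns [((8, (16)), 0)]
  branch[2] choose=4:
    put(0) @ H1 ⇒ s:=0
    tell(16) @ H0 ⇒ log+=16
    H0 returns (24, (16))
    H1 returns ((24, (16)), 0)
    H2 returns ((24, (16)), 0)
    H3 returns ((24, (16)), 0)
    H4 returns [((24, (16)), 0)]
= [((24, (16)), 0), ((8, (16)), 0), ((24, (16)), 0)]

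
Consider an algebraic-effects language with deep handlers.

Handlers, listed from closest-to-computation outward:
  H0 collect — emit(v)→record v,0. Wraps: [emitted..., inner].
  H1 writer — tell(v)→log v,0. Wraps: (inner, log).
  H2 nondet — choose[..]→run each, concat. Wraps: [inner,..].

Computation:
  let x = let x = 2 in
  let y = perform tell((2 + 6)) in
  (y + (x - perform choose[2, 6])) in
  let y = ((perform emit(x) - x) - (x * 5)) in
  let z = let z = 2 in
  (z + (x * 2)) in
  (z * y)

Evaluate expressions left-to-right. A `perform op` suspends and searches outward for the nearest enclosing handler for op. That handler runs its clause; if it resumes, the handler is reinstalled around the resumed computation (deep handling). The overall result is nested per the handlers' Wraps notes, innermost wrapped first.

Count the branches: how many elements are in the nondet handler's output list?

Step-by-step:
tell(8) @ H1 ⇒ log+=8
choose[2, 6] @ H2
  branch[0] choose=2:
    emit(0) @ H0 ⇒ out+=0
    H0 returns [0, 0]
    H1 returns ([0, 0], (8))
    H2 returns [([0, 0], (8))]
  branch[1] choose=6:
    emit(-4) @ H0 ⇒ out+=-4
    H0 returns [-4, -144]
    H1 returns ([-4, -144], (8))
    H2 returns [([-4, -144], (8))]
= [([0, 0], (8)), ([-4, -144], (8))]

Answer: 2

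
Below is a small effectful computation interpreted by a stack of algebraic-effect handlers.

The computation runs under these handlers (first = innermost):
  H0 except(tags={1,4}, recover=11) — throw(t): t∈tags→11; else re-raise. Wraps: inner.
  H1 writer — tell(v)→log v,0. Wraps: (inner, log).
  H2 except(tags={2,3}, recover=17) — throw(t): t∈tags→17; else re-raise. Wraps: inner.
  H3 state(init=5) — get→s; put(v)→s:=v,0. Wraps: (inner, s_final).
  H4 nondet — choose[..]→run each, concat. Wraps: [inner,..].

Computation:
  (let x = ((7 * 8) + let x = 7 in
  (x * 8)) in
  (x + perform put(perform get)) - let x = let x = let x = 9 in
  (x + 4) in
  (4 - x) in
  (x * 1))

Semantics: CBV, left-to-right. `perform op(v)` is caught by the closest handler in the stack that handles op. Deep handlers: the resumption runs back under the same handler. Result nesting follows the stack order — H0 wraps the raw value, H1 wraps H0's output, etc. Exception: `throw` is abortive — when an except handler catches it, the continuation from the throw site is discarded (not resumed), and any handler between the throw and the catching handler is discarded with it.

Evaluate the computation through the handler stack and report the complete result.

Answer: [((121, ()), 5)]

Evaluation trace:
get @ H3 ⇒ 5
put(5) @ H3 ⇒ s:=5
H0 returns 121
H1 returns (121, ())
H2 returns (121, ())
H3 returns ((121, ()), 5)
H4 returns [((121, ()), 5)]
= [((121, ()), 5)]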